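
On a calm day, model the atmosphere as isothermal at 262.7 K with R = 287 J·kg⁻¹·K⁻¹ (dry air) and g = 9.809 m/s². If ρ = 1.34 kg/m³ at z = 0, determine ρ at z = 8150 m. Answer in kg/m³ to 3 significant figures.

Scale height: H = RT/g = 287 × 262.7 / 9.809 = 7686.3 m.
In an isothermal atmosphere, density decays like pressure: ρ = ρ₀ exp(−z/H).
z/H = 8150.0/7686.3 = 1.0603; exp(−1.0603) = 0.34635.
ρ = 1.34 × 0.34635 = 0.46411 kg/m³.

ρ ≈ 0.464 kg/m³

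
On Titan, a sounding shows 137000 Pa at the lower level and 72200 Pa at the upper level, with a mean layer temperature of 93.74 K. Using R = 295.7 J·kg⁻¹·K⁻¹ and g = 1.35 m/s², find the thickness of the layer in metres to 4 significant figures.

Δz ≈ 13150 m

Hypsometric equation: Δz = (R T̄/g) ln(P₁/P₂).
R T̄/g = 295.7 × 93.74 / 1.35 = 20533 m.
ln(137000/72200) = ln(1.8975) = 0.64054.
Δz = 20533 × 0.64054 = 13152 m.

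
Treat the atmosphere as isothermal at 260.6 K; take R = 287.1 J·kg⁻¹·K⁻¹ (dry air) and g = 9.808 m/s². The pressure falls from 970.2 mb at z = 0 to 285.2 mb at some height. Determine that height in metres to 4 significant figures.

Scale height: H = RT/g = 287.1 × 260.6 / 9.808 = 7628.3 m.
Invert the barometric formula: z = H ln(P₀/P).
P₀/P = 970.2/285.2 = 3.4018; ln(3.4018) = 1.2243.
z = 7628.3 × 1.2243 = 9339.3 m.

z ≈ 9339 m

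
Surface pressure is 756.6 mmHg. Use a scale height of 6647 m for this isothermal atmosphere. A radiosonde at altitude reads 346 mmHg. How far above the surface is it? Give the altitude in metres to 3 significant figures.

z ≈ 5200 m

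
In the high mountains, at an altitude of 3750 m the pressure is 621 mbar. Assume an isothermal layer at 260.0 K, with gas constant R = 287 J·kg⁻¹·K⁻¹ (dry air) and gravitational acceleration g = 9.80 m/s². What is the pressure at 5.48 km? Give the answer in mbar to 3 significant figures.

Scale height: H = RT/g = 287 × 260.0 / 9.80 = 7614.3 m.
Between two levels, P₂ = P₁ exp(−Δz/H) with Δz = z₂ − z₁.
Δz = 5480.0 − 3750.0 = 1730.0 m; Δz/H = 1730.0/7614.3 = 0.22720.
P₂ = 621 × exp(−0.22720) = 621 × 0.79676 = 494.79 mbar.

P ≈ 495 mbar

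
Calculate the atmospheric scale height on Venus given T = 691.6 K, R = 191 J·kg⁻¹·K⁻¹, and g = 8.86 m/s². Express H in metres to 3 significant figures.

H ≈ 14900 m

The scale height of an isothermal atmosphere is H = RT/g.
H = 191 × 691.6 / 8.86 = 132100/8.86 = 14910 m.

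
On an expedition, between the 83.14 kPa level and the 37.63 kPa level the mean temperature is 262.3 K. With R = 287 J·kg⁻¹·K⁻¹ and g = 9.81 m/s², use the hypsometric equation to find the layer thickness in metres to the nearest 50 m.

Δz ≈ 6100 m

Hypsometric equation: Δz = (R T̄/g) ln(P₁/P₂).
R T̄/g = 287 × 262.3 / 9.81 = 7673.8 m.
ln(83.14/37.63) = ln(2.2094) = 0.79272.
Δz = 7673.8 × 0.79272 = 6083.2 m.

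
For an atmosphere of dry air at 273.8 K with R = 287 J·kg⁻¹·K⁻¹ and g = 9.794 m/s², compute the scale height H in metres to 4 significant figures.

H ≈ 8023 m

The scale height of an isothermal atmosphere is H = RT/g.
H = 287 × 273.8 / 9.794 = 78581/9.794 = 8023.4 m.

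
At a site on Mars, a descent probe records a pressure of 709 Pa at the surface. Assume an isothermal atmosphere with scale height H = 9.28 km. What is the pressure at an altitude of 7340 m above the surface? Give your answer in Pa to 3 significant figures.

Barometric formula: P = P₀ exp(−z/H).
z/H = 7340.0/9280.0 = 0.79095; exp(−0.79095) = 0.45341.
P = 709 × 0.45341 = 321.47 Pa.

P ≈ 321 Pa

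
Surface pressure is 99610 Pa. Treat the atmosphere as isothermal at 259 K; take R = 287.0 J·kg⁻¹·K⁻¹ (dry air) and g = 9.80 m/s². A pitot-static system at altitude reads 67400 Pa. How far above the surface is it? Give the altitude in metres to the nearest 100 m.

Scale height: H = RT/g = 287.0 × 259 / 9.80 = 7585.0 m.
Invert the barometric formula: z = H ln(P₀/P).
P₀/P = 99610/67400 = 1.4779; ln(1.4779) = 0.39062.
z = 7585.0 × 0.39062 = 2962.9 m.

z ≈ 3000 m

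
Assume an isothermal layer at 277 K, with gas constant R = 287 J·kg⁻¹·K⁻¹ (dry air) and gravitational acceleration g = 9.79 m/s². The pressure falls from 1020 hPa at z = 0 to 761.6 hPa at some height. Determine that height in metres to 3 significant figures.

Scale height: H = RT/g = 287 × 277 / 9.79 = 8120.4 m.
Invert the barometric formula: z = H ln(P₀/P).
P₀/P = 1020/761.6 = 1.3393; ln(1.3393) = 0.29215.
z = 8120.4 × 0.29215 = 2372.4 m.

z ≈ 2370 m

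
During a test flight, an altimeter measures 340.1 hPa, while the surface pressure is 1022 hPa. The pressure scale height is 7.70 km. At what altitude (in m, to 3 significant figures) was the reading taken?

z ≈ 8470 m

Invert the barometric formula: z = H ln(P₀/P).
P₀/P = 1022/340.1 = 3.0050; ln(3.0050) = 1.1003.
z = 7700.0 × 1.1003 = 8472.3 m.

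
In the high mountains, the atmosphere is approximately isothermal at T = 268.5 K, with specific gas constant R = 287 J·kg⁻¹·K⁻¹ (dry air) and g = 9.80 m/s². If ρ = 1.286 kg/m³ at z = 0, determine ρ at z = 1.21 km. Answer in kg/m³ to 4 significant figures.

ρ ≈ 1.103 kg/m³

Scale height: H = RT/g = 287 × 268.5 / 9.80 = 7863.2 m.
In an isothermal atmosphere, density decays like pressure: ρ = ρ₀ exp(−z/H).
z/H = 1210.0/7863.2 = 0.15388; exp(−0.15388) = 0.85737.
ρ = 1.286 × 0.85737 = 1.1026 kg/m³.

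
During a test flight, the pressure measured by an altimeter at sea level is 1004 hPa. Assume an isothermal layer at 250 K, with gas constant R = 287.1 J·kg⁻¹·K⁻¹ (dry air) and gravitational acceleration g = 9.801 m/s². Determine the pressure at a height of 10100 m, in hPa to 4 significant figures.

Scale height: H = RT/g = 287.1 × 250 / 9.801 = 7323.2 m.
Barometric formula: P = P₀ exp(−z/H).
z/H = 10100/7323.2 = 1.3792; exp(−1.3792) = 0.25178.
P = 1004 × 0.25178 = 252.79 hPa.

P ≈ 252.8 hPa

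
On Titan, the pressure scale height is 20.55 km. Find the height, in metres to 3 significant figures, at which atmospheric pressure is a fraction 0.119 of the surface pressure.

Set P/P₀ = exp(−z/H) = 0.119, so z = −H ln(0.119).
−ln(0.119) = 2.1286; z = 20550 × 2.1286 = 43743 m.

z ≈ 43700 m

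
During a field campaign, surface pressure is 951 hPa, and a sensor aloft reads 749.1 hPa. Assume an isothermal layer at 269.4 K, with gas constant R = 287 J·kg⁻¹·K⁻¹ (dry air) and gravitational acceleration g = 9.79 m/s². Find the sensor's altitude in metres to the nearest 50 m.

z ≈ 1900 m

Scale height: H = RT/g = 287 × 269.4 / 9.79 = 7897.6 m.
Invert the barometric formula: z = H ln(P₀/P).
P₀/P = 951/749.1 = 1.2695; ln(1.2695) = 0.23862.
z = 7897.6 × 0.23862 = 1884.5 m.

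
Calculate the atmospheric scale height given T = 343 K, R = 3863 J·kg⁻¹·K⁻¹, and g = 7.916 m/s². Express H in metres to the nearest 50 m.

H ≈ 167400 m

The scale height of an isothermal atmosphere is H = RT/g.
H = 3863 × 343 / 7.916 = 1325000/7.916 = 167380 m.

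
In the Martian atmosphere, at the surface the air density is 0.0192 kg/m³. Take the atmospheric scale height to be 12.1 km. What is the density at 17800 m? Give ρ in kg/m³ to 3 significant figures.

ρ ≈ 0.00441 kg/m³

In an isothermal atmosphere, density decays like pressure: ρ = ρ₀ exp(−z/H).
z/H = 17800/12100 = 1.4711; exp(−1.4711) = 0.22967.
ρ = 0.0192 × 0.22967 = 0.0044097 kg/m³.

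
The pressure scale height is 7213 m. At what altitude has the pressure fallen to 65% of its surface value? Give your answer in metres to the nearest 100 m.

z ≈ 3100 m

Set P/P₀ = exp(−z/H) = 0.65, so z = −H ln(0.65).
−ln(0.65) = 0.43078; z = 7213.0 × 0.43078 = 3107.2 m.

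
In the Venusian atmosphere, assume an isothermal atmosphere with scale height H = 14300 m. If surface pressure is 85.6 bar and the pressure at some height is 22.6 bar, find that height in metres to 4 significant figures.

Invert the barometric formula: z = H ln(P₀/P).
P₀/P = 85.6/22.6 = 3.7876; ln(3.7876) = 1.3317.
z = 14300 × 1.3317 = 19043 m.

z ≈ 19040 m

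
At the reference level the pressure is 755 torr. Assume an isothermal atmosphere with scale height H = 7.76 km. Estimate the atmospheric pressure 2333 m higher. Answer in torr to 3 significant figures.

P ≈ 559 torr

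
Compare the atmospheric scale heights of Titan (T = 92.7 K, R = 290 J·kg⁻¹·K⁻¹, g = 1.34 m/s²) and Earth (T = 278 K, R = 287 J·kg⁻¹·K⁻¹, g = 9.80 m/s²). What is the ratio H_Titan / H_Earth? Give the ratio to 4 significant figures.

H = RT/g for each body.
H_Titan = 290 × 92.7 / 1.34 = 20062 m.
H_Earth = 287 × 278 / 9.80 = 8141.4 m.
H_Titan/H_Earth = 20062/8141.4 = 2.4642.

H_Titan/H_Earth ≈ 2.464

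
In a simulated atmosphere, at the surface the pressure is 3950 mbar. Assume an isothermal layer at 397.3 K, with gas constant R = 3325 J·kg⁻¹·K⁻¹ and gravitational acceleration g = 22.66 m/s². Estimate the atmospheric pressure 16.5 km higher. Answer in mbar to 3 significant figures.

P ≈ 2980 mbar

Scale height: H = RT/g = 3325 × 397.3 / 22.66 = 58298 m.
Barometric formula: P = P₀ exp(−z/H).
z/H = 16500/58298 = 0.28303; exp(−0.28303) = 0.75350.
P = 3950 × 0.75350 = 2976.3 mbar.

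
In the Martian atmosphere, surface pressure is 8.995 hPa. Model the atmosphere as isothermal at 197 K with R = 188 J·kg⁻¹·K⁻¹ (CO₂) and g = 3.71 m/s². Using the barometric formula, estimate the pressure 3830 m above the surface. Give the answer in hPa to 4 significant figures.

Scale height: H = RT/g = 188 × 197 / 3.71 = 9982.7 m.
Barometric formula: P = P₀ exp(−z/H).
z/H = 3830.0/9982.7 = 0.38366; exp(−0.38366) = 0.68136.
P = 8.995 × 0.68136 = 6.1288 hPa.

P ≈ 6.129 hPa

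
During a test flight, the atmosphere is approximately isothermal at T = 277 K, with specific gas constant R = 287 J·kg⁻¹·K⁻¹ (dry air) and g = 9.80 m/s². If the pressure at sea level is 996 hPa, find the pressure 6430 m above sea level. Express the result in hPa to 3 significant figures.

P ≈ 451 hPa

Scale height: H = RT/g = 287 × 277 / 9.80 = 8112.1 m.
Barometric formula: P = P₀ exp(−z/H).
z/H = 6430.0/8112.1 = 0.79264; exp(−0.79264) = 0.45265.
P = 996 × 0.45265 = 450.84 hPa.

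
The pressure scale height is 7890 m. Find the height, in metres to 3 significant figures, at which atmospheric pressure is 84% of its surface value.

z ≈ 1380 m

Set P/P₀ = exp(−z/H) = 0.84, so z = −H ln(0.84).
−ln(0.84) = 0.17435; z = 7890.0 × 0.17435 = 1375.6 m.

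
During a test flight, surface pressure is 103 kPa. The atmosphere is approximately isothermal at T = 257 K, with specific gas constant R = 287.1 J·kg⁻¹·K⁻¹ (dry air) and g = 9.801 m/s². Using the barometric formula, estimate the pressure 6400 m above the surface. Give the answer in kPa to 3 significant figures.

Scale height: H = RT/g = 287.1 × 257 / 9.801 = 7528.3 m.
Barometric formula: P = P₀ exp(−z/H).
z/H = 6400.0/7528.3 = 0.85013; exp(−0.85013) = 0.42736.
P = 103 × 0.42736 = 44.018 kPa.

P ≈ 44.0 kPa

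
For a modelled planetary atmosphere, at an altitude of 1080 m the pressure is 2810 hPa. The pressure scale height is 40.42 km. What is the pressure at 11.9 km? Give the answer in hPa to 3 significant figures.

P ≈ 2150 hPa

Between two levels, P₂ = P₁ exp(−Δz/H) with Δz = z₂ − z₁.
Δz = 11900 − 1080.0 = 10820 m; Δz/H = 10820/40420 = 0.26769.
P₂ = 2810 × exp(−0.26769) = 2810 × 0.76514 = 2150.0 hPa.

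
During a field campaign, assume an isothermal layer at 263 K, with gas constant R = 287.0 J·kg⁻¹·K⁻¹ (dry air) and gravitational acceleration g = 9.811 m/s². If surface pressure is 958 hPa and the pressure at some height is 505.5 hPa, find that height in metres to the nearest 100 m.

Scale height: H = RT/g = 287.0 × 263 / 9.811 = 7693.5 m.
Invert the barometric formula: z = H ln(P₀/P).
P₀/P = 958/505.5 = 1.8952; ln(1.8952) = 0.63932.
z = 7693.5 × 0.63932 = 4918.6 m.

z ≈ 4900 m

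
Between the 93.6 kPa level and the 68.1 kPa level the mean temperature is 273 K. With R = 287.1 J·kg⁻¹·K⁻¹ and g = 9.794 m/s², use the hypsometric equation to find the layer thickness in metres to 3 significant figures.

Hypsometric equation: Δz = (R T̄/g) ln(P₁/P₂).
R T̄/g = 287.1 × 273 / 9.794 = 8002.7 m.
ln(93.6/68.1) = ln(1.3744) = 0.31802.
Δz = 8002.7 × 0.31802 = 2545.0 m.

Δz ≈ 2550 m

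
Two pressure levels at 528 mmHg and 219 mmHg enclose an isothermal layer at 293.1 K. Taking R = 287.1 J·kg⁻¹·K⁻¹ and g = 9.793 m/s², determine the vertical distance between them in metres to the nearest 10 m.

Hypsometric equation: Δz = (R T̄/g) ln(P₁/P₂).
R T̄/g = 287.1 × 293.1 / 9.793 = 8592.8 m.
ln(528/219) = ln(2.4110) = 0.88004.
Δz = 8592.8 × 0.88004 = 7562.0 m.

Δz ≈ 7560 m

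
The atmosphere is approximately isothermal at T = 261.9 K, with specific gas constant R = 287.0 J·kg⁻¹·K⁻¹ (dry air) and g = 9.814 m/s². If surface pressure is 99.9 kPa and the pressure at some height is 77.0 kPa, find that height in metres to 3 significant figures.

Scale height: H = RT/g = 287.0 × 261.9 / 9.814 = 7659.0 m.
Invert the barometric formula: z = H ln(P₀/P).
P₀/P = 99.9/77.0 = 1.2974; ln(1.2974) = 0.26036.
z = 7659.0 × 0.26036 = 1994.1 m.

z ≈ 1990 m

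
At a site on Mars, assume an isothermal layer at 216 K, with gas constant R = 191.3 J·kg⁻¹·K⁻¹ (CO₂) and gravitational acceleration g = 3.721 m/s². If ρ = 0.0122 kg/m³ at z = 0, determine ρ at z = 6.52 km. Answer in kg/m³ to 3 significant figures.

Scale height: H = RT/g = 191.3 × 216 / 3.721 = 11105 m.
In an isothermal atmosphere, density decays like pressure: ρ = ρ₀ exp(−z/H).
z/H = 6520.0/11105 = 0.58712; exp(−0.58712) = 0.55593.
ρ = 0.0122 × 0.55593 = 0.0067823 kg/m³.

ρ ≈ 0.00678 kg/m³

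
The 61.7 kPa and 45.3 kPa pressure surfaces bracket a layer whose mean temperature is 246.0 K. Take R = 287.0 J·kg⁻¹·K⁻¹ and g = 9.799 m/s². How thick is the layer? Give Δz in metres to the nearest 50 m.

Δz ≈ 2250 m

Hypsometric equation: Δz = (R T̄/g) ln(P₁/P₂).
R T̄/g = 287.0 × 246.0 / 9.799 = 7205.0 m.
ln(61.7/45.3) = ln(1.3620) = 0.30895.
Δz = 7205.0 × 0.30895 = 2226.0 m.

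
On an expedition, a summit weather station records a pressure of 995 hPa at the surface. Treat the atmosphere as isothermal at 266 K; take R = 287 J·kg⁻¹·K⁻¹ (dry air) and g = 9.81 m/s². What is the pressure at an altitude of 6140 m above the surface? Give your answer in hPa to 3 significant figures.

P ≈ 452 hPa

Scale height: H = RT/g = 287 × 266 / 9.81 = 7782.1 m.
Barometric formula: P = P₀ exp(−z/H).
z/H = 6140.0/7782.1 = 0.78899; exp(−0.78899) = 0.45430.
P = 995 × 0.45430 = 452.03 hPa.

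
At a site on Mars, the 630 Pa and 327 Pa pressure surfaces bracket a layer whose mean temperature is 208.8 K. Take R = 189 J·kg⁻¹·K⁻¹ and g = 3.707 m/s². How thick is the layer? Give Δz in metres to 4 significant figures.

Hypsometric equation: Δz = (R T̄/g) ln(P₁/P₂).
R T̄/g = 189 × 208.8 / 3.707 = 10646 m.
ln(630/327) = ln(1.9266) = 0.65576.
Δz = 10646 × 0.65576 = 6981.2 m.

Δz ≈ 6981 m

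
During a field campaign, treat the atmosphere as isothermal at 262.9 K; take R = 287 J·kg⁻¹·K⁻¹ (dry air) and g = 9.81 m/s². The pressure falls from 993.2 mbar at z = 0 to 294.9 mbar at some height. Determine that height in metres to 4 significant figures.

z ≈ 9340 m

Scale height: H = RT/g = 287 × 262.9 / 9.81 = 7691.4 m.
Invert the barometric formula: z = H ln(P₀/P).
P₀/P = 993.2/294.9 = 3.3679; ln(3.3679) = 1.2143.
z = 7691.4 × 1.2143 = 9339.7 m.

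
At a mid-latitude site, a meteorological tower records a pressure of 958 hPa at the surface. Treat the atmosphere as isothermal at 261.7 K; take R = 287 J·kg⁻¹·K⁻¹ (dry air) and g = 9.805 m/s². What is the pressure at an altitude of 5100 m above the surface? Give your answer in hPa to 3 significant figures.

P ≈ 492 hPa

Scale height: H = RT/g = 287 × 261.7 / 9.805 = 7660.2 m.
Barometric formula: P = P₀ exp(−z/H).
z/H = 5100.0/7660.2 = 0.66578; exp(−0.66578) = 0.51387.
P = 958 × 0.51387 = 492.29 hPa.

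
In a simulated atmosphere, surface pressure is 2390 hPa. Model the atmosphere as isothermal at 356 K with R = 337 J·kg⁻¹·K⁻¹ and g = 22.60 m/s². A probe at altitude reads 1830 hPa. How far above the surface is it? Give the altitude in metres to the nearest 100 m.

z ≈ 1400 m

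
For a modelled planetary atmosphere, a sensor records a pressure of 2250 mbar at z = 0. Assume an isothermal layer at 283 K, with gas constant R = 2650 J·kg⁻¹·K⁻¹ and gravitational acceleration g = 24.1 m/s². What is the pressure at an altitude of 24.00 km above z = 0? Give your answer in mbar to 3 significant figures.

P ≈ 1040 mbar

Scale height: H = RT/g = 2650 × 283 / 24.1 = 31118 m.
Barometric formula: P = P₀ exp(−z/H).
z/H = 24000/31118 = 0.77126; exp(−0.77126) = 0.46243.
P = 2250 × 0.46243 = 1040.5 mbar.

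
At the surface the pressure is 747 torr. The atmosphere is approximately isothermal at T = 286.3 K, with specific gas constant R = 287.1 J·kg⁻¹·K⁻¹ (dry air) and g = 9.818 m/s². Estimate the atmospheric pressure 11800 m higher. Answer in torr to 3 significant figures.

P ≈ 182 torr

Scale height: H = RT/g = 287.1 × 286.3 / 9.818 = 8372.0 m.
Barometric formula: P = P₀ exp(−z/H).
z/H = 11800/8372.0 = 1.4095; exp(−1.4095) = 0.24427.
P = 747 × 0.24427 = 182.47 torr.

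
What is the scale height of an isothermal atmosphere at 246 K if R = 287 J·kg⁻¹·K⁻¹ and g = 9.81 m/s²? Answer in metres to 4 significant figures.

H ≈ 7197 m

The scale height of an isothermal atmosphere is H = RT/g.
H = 287 × 246 / 9.81 = 70602/9.81 = 7196.9 m.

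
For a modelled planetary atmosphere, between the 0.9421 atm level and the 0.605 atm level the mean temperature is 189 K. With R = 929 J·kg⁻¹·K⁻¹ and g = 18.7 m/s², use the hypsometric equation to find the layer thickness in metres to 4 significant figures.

Δz ≈ 4158 m

Hypsometric equation: Δz = (R T̄/g) ln(P₁/P₂).
R T̄/g = 929 × 189 / 18.7 = 9389.4 m.
ln(0.9421/0.605) = ln(1.5572) = 0.44289.
Δz = 9389.4 × 0.44289 = 4158.5 m.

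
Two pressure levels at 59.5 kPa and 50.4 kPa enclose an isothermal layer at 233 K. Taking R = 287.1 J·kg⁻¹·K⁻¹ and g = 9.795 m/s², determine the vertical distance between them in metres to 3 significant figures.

Δz ≈ 1130 m

Hypsometric equation: Δz = (R T̄/g) ln(P₁/P₂).
R T̄/g = 287.1 × 233 / 9.795 = 6829.4 m.
ln(59.5/50.4) = ln(1.1806) = 0.16602.
Δz = 6829.4 × 0.16602 = 1133.8 m.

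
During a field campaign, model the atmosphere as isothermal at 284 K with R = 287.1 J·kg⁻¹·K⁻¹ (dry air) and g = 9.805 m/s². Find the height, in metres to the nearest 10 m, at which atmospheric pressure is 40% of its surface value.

z ≈ 7620 m

Scale height: H = RT/g = 287.1 × 284 / 9.805 = 8315.8 m.
Set P/P₀ = exp(−z/H) = 0.4, so z = −H ln(0.4).
−ln(0.4) = 0.91629; z = 8315.8 × 0.91629 = 7619.7 m.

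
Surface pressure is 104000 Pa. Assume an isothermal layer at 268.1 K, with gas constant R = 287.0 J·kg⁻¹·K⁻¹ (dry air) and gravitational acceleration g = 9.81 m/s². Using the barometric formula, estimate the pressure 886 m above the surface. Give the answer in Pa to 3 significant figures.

P ≈ 92900 Pa

Scale height: H = RT/g = 287.0 × 268.1 / 9.81 = 7843.5 m.
Barometric formula: P = P₀ exp(−z/H).
z/H = 886.00/7843.5 = 0.11296; exp(−0.11296) = 0.89319.
P = 104000 × 0.89319 = 92892 Pa.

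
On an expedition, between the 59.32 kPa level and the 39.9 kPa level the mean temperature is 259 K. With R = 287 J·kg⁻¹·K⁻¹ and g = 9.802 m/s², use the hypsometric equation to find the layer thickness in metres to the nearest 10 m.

Δz ≈ 3010 m

Hypsometric equation: Δz = (R T̄/g) ln(P₁/P₂).
R T̄/g = 287 × 259 / 9.802 = 7583.5 m.
ln(59.32/39.9) = ln(1.4867) = 0.39656.
Δz = 7583.5 × 0.39656 = 3007.3 m.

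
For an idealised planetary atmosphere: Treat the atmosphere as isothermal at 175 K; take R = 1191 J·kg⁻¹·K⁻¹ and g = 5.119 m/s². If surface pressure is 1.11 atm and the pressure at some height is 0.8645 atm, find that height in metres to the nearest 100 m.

Scale height: H = RT/g = 1191 × 175 / 5.119 = 40716 m.
Invert the barometric formula: z = H ln(P₀/P).
P₀/P = 1.11/0.8645 = 1.2840; ln(1.2840) = 0.24998.
z = 40716 × 0.24998 = 10178 m.

z ≈ 10200 m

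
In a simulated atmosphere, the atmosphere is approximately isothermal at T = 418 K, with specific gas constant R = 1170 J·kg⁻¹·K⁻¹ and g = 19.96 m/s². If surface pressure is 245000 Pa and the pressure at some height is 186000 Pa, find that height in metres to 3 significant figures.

Scale height: H = RT/g = 1170 × 418 / 19.96 = 24502 m.
Invert the barometric formula: z = H ln(P₀/P).
P₀/P = 245000/186000 = 1.3172; ln(1.3172) = 0.27551.
z = 24502 × 0.27551 = 6750.5 m.

z ≈ 6750 m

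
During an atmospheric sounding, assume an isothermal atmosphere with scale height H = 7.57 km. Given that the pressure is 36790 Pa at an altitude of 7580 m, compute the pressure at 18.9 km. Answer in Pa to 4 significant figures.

P ≈ 8247 Pa

Between two levels, P₂ = P₁ exp(−Δz/H) with Δz = z₂ − z₁.
Δz = 18900 − 7580.0 = 11320 m; Δz/H = 11320/7570.0 = 1.4954.
P₂ = 36790 × exp(−1.4954) = 36790 × 0.22416 = 8246.8 Pa.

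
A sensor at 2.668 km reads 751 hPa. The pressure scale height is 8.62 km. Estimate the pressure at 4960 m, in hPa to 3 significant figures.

P ≈ 576 hPa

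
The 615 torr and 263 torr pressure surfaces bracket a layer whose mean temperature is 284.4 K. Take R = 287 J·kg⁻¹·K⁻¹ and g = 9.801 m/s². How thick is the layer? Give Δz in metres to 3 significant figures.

Δz ≈ 7070 m

Hypsometric equation: Δz = (R T̄/g) ln(P₁/P₂).
R T̄/g = 287 × 284.4 / 9.801 = 8328.0 m.
ln(615/263) = ln(2.3384) = 0.84947.
Δz = 8328.0 × 0.84947 = 7074.4 m.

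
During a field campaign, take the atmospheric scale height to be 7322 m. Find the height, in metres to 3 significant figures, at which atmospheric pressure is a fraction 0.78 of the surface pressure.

Set P/P₀ = exp(−z/H) = 0.78, so z = −H ln(0.78).
−ln(0.78) = 0.24846; z = 7322.0 × 0.24846 = 1819.2 m.

z ≈ 1820 m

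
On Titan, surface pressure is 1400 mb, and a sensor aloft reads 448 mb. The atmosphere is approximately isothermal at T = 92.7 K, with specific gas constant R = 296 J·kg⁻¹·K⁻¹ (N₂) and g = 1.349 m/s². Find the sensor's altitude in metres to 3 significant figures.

z ≈ 23200 m

Scale height: H = RT/g = 296 × 92.7 / 1.349 = 20340 m.
Invert the barometric formula: z = H ln(P₀/P).
P₀/P = 1400/448 = 3.1250; ln(3.1250) = 1.1394.
z = 20340 × 1.1394 = 23175 m.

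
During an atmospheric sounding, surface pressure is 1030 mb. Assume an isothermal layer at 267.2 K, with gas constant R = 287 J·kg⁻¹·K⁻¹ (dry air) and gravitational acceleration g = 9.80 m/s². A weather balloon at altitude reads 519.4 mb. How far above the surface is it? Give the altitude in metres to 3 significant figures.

Scale height: H = RT/g = 287 × 267.2 / 9.80 = 7825.1 m.
Invert the barometric formula: z = H ln(P₀/P).
P₀/P = 1030/519.4 = 1.9831; ln(1.9831) = 0.68466.
z = 7825.1 × 0.68466 = 5357.5 m.

z ≈ 5360 m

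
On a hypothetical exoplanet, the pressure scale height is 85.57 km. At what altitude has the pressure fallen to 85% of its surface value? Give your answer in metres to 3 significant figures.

z ≈ 13900 m

Set P/P₀ = exp(−z/H) = 0.85, so z = −H ln(0.85).
−ln(0.85) = 0.16252; z = 85570 × 0.16252 = 13907 m.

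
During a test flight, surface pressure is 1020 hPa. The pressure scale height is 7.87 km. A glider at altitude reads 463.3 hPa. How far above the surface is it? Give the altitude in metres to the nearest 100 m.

z ≈ 6200 m

Invert the barometric formula: z = H ln(P₀/P).
P₀/P = 1020/463.3 = 2.2016; ln(2.2016) = 0.78918.
z = 7870.0 × 0.78918 = 6210.8 m.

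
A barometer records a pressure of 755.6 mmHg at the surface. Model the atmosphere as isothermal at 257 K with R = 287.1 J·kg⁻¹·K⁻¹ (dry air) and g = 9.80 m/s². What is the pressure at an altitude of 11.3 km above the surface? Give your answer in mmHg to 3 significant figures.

Scale height: H = RT/g = 287.1 × 257 / 9.80 = 7529.1 m.
Barometric formula: P = P₀ exp(−z/H).
z/H = 11300/7529.1 = 1.5008; exp(−1.5008) = 0.22295.
P = 755.6 × 0.22295 = 168.46 mmHg.

P ≈ 168 mmHg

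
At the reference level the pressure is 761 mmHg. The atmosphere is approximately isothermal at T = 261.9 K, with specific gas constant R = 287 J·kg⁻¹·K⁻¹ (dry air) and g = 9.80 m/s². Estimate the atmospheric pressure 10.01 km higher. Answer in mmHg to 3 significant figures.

P ≈ 206 mmHg

Scale height: H = RT/g = 287 × 261.9 / 9.80 = 7669.9 m.
Barometric formula: P = P₀ exp(−z/H).
z/H = 10010/7669.9 = 1.3051; exp(−1.3051) = 0.27115.
P = 761 × 0.27115 = 206.35 mmHg.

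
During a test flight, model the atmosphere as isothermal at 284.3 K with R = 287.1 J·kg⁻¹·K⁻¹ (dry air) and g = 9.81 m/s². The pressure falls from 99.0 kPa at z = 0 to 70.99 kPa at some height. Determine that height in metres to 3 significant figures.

z ≈ 2770 m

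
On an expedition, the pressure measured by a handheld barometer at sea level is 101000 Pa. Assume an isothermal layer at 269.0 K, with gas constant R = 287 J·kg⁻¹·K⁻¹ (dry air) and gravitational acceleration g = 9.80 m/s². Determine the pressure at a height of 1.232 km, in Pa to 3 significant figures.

Scale height: H = RT/g = 287 × 269.0 / 9.80 = 7877.9 m.
Barometric formula: P = P₀ exp(−z/H).
z/H = 1232.0/7877.9 = 0.15639; exp(−0.15639) = 0.85523.
P = 101000 × 0.85523 = 86378 Pa.

P ≈ 86400 Pa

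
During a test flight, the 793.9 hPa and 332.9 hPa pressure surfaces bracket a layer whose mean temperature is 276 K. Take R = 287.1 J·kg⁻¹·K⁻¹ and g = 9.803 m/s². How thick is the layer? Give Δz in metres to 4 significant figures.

Δz ≈ 7025 m

Hypsometric equation: Δz = (R T̄/g) ln(P₁/P₂).
R T̄/g = 287.1 × 276 / 9.803 = 8083.2 m.
ln(793.9/332.9) = ln(2.3848) = 0.86912.
Δz = 8083.2 × 0.86912 = 7025.3 m.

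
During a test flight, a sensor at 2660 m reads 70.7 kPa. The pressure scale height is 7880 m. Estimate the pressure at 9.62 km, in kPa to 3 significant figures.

P ≈ 29.2 kPa

Between two levels, P₂ = P₁ exp(−Δz/H) with Δz = z₂ − z₁.
Δz = 9620.0 − 2660.0 = 6960.0 m; Δz/H = 6960.0/7880.0 = 0.88325.
P₂ = 70.7 × exp(−0.88325) = 70.7 × 0.41344 = 29.230 kPa.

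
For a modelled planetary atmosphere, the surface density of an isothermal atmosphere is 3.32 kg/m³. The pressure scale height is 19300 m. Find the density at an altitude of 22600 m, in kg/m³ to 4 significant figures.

ρ ≈ 1.029 kg/m³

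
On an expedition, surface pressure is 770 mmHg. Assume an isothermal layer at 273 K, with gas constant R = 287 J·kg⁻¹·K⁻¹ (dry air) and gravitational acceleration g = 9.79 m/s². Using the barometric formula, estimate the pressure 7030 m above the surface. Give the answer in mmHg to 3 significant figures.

P ≈ 320 mmHg

Scale height: H = RT/g = 287 × 273 / 9.79 = 8003.2 m.
Barometric formula: P = P₀ exp(−z/H).
z/H = 7030.0/8003.2 = 0.87840; exp(−0.87840) = 0.41545.
P = 770 × 0.41545 = 319.90 mmHg.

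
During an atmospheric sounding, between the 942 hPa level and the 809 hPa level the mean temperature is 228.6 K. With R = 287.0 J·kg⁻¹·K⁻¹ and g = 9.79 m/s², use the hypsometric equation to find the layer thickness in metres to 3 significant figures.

Δz ≈ 1020 m

Hypsometric equation: Δz = (R T̄/g) ln(P₁/P₂).
R T̄/g = 287.0 × 228.6 / 9.79 = 6701.6 m.
ln(942/809) = ln(1.1644) = 0.15221.
Δz = 6701.6 × 0.15221 = 1020.1 m.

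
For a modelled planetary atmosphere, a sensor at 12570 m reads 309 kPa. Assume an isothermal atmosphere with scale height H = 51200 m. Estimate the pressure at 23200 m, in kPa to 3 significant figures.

P ≈ 251 kPa

Between two levels, P₂ = P₁ exp(−Δz/H) with Δz = z₂ − z₁.
Δz = 23200 − 12570 = 10630 m; Δz/H = 10630/51200 = 0.20762.
P₂ = 309 × exp(−0.20762) = 309 × 0.81252 = 251.07 kPa.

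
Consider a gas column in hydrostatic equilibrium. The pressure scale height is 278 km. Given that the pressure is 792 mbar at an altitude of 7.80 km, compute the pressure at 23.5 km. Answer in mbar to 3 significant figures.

P ≈ 749 mbar

Between two levels, P₂ = P₁ exp(−Δz/H) with Δz = z₂ − z₁.
Δz = 23500 − 7800.0 = 15700 m; Δz/H = 15700/278000 = 0.056475.
P₂ = 792 × exp(−0.056475) = 792 × 0.94509 = 748.51 mbar.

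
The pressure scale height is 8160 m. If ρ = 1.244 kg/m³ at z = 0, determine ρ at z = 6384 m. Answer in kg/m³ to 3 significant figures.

ρ ≈ 0.569 kg/m³

In an isothermal atmosphere, density decays like pressure: ρ = ρ₀ exp(−z/H).
z/H = 6384.0/8160.0 = 0.78235; exp(−0.78235) = 0.45733.
ρ = 1.244 × 0.45733 = 0.56892 kg/m³.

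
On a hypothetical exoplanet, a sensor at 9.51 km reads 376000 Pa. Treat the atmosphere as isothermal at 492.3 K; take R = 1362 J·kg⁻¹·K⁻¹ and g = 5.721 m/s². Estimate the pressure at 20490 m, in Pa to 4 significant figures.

P ≈ 342400 Pa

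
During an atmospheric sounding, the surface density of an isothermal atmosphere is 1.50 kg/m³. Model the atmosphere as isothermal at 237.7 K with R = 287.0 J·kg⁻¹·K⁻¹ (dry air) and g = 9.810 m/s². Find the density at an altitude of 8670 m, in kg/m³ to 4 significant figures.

ρ ≈ 0.4312 kg/m³

Scale height: H = RT/g = 287.0 × 237.7 / 9.810 = 6954.1 m.
In an isothermal atmosphere, density decays like pressure: ρ = ρ₀ exp(−z/H).
z/H = 8670.0/6954.1 = 1.2467; exp(−1.2467) = 0.28745.
ρ = 1.50 × 0.28745 = 0.43117 kg/m³.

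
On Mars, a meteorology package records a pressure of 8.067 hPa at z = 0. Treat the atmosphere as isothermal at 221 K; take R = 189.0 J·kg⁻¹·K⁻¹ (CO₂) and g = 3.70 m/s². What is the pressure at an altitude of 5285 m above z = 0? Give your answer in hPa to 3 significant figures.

Scale height: H = RT/g = 189.0 × 221 / 3.70 = 11289 m.
Barometric formula: P = P₀ exp(−z/H).
z/H = 5285.0/11289 = 0.46815; exp(−0.46815) = 0.62616.
P = 8.067 × 0.62616 = 5.0512 hPa.

P ≈ 5.05 hPa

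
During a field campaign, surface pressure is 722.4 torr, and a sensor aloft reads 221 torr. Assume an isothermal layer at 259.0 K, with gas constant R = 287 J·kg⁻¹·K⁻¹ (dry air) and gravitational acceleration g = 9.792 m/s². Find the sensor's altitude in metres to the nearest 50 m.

z ≈ 9000 m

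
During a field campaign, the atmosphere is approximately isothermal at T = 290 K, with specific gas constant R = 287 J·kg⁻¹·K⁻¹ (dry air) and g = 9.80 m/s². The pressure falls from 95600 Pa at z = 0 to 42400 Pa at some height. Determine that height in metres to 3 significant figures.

Scale height: H = RT/g = 287 × 290 / 9.80 = 8492.9 m.
Invert the barometric formula: z = H ln(P₀/P).
P₀/P = 95600/42400 = 2.2547; ln(2.2547) = 0.81302.
z = 8492.9 × 0.81302 = 6904.9 m.

z ≈ 6900 m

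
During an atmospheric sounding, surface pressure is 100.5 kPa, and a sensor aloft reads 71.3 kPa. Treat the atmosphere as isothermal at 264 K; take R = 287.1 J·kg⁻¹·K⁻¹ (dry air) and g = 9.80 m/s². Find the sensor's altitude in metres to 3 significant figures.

z ≈ 2650 m

Scale height: H = RT/g = 287.1 × 264 / 9.80 = 7734.1 m.
Invert the barometric formula: z = H ln(P₀/P).
P₀/P = 100.5/71.3 = 1.4095; ln(1.4095) = 0.34324.
z = 7734.1 × 0.34324 = 2654.7 m.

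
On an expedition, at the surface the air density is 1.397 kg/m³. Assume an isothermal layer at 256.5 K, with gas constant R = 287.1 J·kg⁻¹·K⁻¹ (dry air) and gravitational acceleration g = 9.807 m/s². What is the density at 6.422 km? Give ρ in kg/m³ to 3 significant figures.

Scale height: H = RT/g = 287.1 × 256.5 / 9.807 = 7509.0 m.
In an isothermal atmosphere, density decays like pressure: ρ = ρ₀ exp(−z/H).
z/H = 6422.0/7509.0 = 0.85524; exp(−0.85524) = 0.42518.
ρ = 1.397 × 0.42518 = 0.59398 kg/m³.

ρ ≈ 0.594 kg/m³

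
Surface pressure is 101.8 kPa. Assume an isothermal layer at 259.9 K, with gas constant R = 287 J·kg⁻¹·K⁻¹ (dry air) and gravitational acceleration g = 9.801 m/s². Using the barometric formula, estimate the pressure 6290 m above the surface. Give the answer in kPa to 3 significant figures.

Scale height: H = RT/g = 287 × 259.9 / 9.801 = 7610.6 m.
Barometric formula: P = P₀ exp(−z/H).
z/H = 6290.0/7610.6 = 0.82648; exp(−0.82648) = 0.43759.
P = 101.8 × 0.43759 = 44.547 kPa.

P ≈ 44.5 kPa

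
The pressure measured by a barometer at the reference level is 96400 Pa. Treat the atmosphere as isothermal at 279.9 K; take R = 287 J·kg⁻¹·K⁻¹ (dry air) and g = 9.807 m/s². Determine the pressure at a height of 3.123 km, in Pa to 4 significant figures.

P ≈ 65840 Pa

Scale height: H = RT/g = 287 × 279.9 / 9.807 = 8191.2 m.
Barometric formula: P = P₀ exp(−z/H).
z/H = 3123.0/8191.2 = 0.38126; exp(−0.38126) = 0.68300.
P = 96400 × 0.68300 = 65841 Pa.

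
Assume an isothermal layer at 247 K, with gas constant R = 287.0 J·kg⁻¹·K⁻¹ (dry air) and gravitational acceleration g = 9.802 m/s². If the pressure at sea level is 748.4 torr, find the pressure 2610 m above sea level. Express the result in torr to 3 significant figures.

P ≈ 522 torr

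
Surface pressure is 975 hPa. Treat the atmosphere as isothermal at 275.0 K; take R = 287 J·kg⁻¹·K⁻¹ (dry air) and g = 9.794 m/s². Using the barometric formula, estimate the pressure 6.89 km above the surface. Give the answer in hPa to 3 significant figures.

P ≈ 415 hPa

Scale height: H = RT/g = 287 × 275.0 / 9.794 = 8058.5 m.
Barometric formula: P = P₀ exp(−z/H).
z/H = 6890.0/8058.5 = 0.85500; exp(−0.85500) = 0.42528.
P = 975 × 0.42528 = 414.65 hPa.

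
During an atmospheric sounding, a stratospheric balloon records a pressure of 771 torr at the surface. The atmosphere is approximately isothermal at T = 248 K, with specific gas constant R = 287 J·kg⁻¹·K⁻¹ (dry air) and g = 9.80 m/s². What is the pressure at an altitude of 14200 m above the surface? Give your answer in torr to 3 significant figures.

Scale height: H = RT/g = 287 × 248 / 9.80 = 7262.9 m.
Barometric formula: P = P₀ exp(−z/H).
z/H = 14200/7262.9 = 1.9551; exp(−1.9551) = 0.14155.
P = 771 × 0.14155 = 109.14 torr.

P ≈ 109 torr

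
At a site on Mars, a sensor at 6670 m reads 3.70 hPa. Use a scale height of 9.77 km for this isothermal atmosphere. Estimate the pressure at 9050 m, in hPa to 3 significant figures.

Between two levels, P₂ = P₁ exp(−Δz/H) with Δz = z₂ − z₁.
Δz = 9050.0 − 6670.0 = 2380.0 m; Δz/H = 2380.0/9770.0 = 0.24360.
P₂ = 3.70 × exp(−0.24360) = 3.70 × 0.78380 = 2.9001 hPa.

P ≈ 2.90 hPa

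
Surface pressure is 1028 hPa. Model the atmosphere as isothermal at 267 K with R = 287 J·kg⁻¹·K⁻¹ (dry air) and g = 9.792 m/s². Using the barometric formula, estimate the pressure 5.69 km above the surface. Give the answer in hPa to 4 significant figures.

Scale height: H = RT/g = 287 × 267 / 9.792 = 7825.7 m.
Barometric formula: P = P₀ exp(−z/H).
z/H = 5690.0/7825.7 = 0.72709; exp(−0.72709) = 0.48331.
P = 1028 × 0.48331 = 496.84 hPa.

P ≈ 496.8 hPa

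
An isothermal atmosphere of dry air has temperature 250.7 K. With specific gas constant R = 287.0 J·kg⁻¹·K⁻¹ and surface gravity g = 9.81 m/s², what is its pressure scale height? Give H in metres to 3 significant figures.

H ≈ 7330 m

The scale height of an isothermal atmosphere is H = RT/g.
H = 287.0 × 250.7 / 9.81 = 71951/9.81 = 7334.5 m.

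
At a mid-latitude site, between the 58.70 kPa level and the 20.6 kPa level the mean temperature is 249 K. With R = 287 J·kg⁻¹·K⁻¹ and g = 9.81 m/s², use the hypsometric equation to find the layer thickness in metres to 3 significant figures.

Δz ≈ 7630 m

Hypsometric equation: Δz = (R T̄/g) ln(P₁/P₂).
R T̄/g = 287 × 249 / 9.81 = 7284.7 m.
ln(58.70/20.6) = ln(2.8495) = 1.0471.
Δz = 7284.7 × 1.0471 = 7627.8 m.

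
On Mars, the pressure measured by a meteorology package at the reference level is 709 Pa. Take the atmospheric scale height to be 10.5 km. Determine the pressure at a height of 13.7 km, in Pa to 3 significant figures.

Barometric formula: P = P₀ exp(−z/H).
z/H = 13700/10500 = 1.3048; exp(−1.3048) = 0.27123.
P = 709 × 0.27123 = 192.30 Pa.

P ≈ 192 Pa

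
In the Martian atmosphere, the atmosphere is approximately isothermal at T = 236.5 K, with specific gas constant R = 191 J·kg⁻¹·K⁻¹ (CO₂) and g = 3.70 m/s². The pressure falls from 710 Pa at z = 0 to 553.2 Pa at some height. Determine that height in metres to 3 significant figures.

Scale height: H = RT/g = 191 × 236.5 / 3.70 = 12209 m.
Invert the barometric formula: z = H ln(P₀/P).
P₀/P = 710/553.2 = 1.2834; ln(1.2834) = 0.24951.
z = 12209 × 0.24951 = 3046.3 m.

z ≈ 3050 m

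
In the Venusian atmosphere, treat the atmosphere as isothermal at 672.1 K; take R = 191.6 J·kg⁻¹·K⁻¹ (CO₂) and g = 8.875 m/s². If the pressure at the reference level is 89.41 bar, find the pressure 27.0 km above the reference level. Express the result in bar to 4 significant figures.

Scale height: H = RT/g = 191.6 × 672.1 / 8.875 = 14510 m.
Barometric formula: P = P₀ exp(−z/H).
z/H = 27000/14510 = 1.8608; exp(−1.8608) = 0.15555.
P = 89.41 × 0.15555 = 13.908 bar.

P ≈ 13.91 bar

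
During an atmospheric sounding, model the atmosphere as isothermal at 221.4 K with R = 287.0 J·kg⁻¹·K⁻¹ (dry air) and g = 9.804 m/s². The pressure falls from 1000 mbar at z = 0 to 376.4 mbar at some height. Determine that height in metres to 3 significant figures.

z ≈ 6330 m

Scale height: H = RT/g = 287.0 × 221.4 / 9.804 = 6481.2 m.
Invert the barometric formula: z = H ln(P₀/P).
P₀/P = 1000/376.4 = 2.6567; ln(2.6567) = 0.97708.
z = 6481.2 × 0.97708 = 6332.7 m.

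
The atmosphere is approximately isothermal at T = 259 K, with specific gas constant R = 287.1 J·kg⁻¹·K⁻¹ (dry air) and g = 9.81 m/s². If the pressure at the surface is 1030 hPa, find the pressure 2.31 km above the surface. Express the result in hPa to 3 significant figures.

Scale height: H = RT/g = 287.1 × 259 / 9.81 = 7579.9 m.
Barometric formula: P = P₀ exp(−z/H).
z/H = 2310.0/7579.9 = 0.30475; exp(−0.30475) = 0.73731.
P = 1030 × 0.73731 = 759.43 hPa.

P ≈ 759 hPa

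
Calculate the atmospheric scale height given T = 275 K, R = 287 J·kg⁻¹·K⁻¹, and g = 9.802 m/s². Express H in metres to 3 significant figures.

The scale height of an isothermal atmosphere is H = RT/g.
H = 287 × 275 / 9.802 = 78925/9.802 = 8051.9 m.

H ≈ 8050 m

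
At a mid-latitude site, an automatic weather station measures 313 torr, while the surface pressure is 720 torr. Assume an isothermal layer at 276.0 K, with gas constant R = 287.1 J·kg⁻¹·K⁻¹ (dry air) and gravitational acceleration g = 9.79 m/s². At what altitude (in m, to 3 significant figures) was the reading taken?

Scale height: H = RT/g = 287.1 × 276.0 / 9.79 = 8093.9 m.
Invert the barometric formula: z = H ln(P₀/P).
P₀/P = 720/313 = 2.3003; ln(2.3003) = 0.83304.
z = 8093.9 × 0.83304 = 6742.5 m.

z ≈ 6740 m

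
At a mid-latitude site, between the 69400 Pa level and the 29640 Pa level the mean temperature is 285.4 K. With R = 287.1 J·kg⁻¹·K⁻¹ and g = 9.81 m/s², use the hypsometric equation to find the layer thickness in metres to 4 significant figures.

Δz ≈ 7106 m

Hypsometric equation: Δz = (R T̄/g) ln(P₁/P₂).
R T̄/g = 287.1 × 285.4 / 9.81 = 8352.5 m.
ln(69400/29640) = ln(2.3414) = 0.85075.
Δz = 8352.5 × 0.85075 = 7105.9 m.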